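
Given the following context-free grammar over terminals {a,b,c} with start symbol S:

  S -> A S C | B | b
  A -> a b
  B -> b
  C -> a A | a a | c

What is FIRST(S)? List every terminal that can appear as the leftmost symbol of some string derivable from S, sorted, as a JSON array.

FIRST sets, iterate to fixpoint:
round 1:
  A via A→a b: +{a}
  B via B→b: +{b}
  C via C→a A: +{a}
  C via C→c: +{c}
  S via S→A S C: +{a}
  S via S→B: +{b}
  FIRST[S]={a,b}  FIRST[A]={a}  FIRST[B]={b}  FIRST[C]={a,c}
round 2: — fixpoint
  FIRST[S]={a,b}  FIRST[A]={a}  FIRST[B]={b}  FIRST[C]={a,c}

FIRST(S) = ["a", "b"]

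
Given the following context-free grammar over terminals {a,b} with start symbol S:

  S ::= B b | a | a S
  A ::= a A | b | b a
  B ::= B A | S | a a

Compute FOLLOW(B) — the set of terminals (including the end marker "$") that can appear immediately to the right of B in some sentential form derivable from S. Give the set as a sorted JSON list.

Compute FIRST by fixpoint:
[1]
  A via A→a A: +{a}
  A via A→b: +{b}
  B via B→a a: +{a}
  S via S→B b: +{a}
  S: {a}  A: {a,b}  B: {a}
[2] — fixpoint
  S: {a}  A: {a,b}  B: {a}

FOLLOW sets:
FOLLOW(S) := {$}
pass 1:
  B→B A: FOLLOW(B) ⊇ FIRST(A) = {a,b}; new: +{a,b}
  B→B A: FOLLOW(A) ⊇ FOLLOW(B) ⊇ {a,b}; new: +{a,b}
  B→S: FOLLOW(S) ⊇ FOLLOW(B) ⊇ {a,b}; new: +{a,b}
  FOLLOW[S]={$,a,b}  FOLLOW[A]={a,b}  FOLLOW[B]={a,b}
pass 2: done
  FOLLOW[S]={$,a,b}  FOLLOW[A]={a,b}  FOLLOW[B]={a,b}

FOLLOW(B) = ["a", "b"]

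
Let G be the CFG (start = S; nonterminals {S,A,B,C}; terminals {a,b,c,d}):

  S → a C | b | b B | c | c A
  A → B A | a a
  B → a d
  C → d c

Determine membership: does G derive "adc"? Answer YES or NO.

Convert to CNF:
  S -> T0 C | T2 A | T3 B | b | c
  A -> B A | T0 T0
  B -> T0 T1
  C -> T1 T2
  T0 -> a
  T1 -> d
  T2 -> c
  T3 -> b

CYK table (by increasing span):
  T[0,0] 'a' = {T0}  orig:{}
  T[1,1] 'd' = {T1}  orig:{}
  T[2,2] 'c' = {S,T2}  orig:{S}
  T[0,1] 'ad' = {B}
  T[1,2] 'dc' = {C}
  T[0,2] 'adc' = {S}

S ∈ T[0,2] ⇒ YES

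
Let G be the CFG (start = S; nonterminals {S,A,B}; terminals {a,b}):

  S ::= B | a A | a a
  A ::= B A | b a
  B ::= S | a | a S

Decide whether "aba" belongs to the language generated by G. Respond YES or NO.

Convert to CNF:
  S -> T1 A | T1 S | T1 T1 | a
  A -> B A | T0 T1
  B -> T1 A | T1 S | T1 T1 | a
  T0 -> b
  T1 -> a

CYK fill:
  [0..0]={B,S,T1}  "a"  orig:{B,S}
  [1..1]={T0}  "b"  orig:{}
  [2..2]={B,S,T1}  "a"  orig:{B,S}
  [0..1]=∅  "ab"
  [1..2]={A}  "ba"
  [0..2]={A,B,S}  "aba"

S ∈ T[0,2] ⇒ YES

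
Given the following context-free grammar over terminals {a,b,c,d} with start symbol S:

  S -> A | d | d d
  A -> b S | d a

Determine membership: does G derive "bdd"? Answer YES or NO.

CNF form of G:
  S -> T0 S | T1 T1 | T1 T2 | d
  A -> T0 S | T1 T2
  T0 -> b
  T1 -> d
  T2 -> a

Fill CYK table bottom-up:
  cell(0,0) b: {T0}  orig:{}
  cell(1,1) d: {S,T1}  orig:{S}
  cell(2,2) d: {S,T1}  orig:{S}
  cell(0,1) bd: {A,S}
  cell(1,2) dd: {S}
  cell(0,2) bdd: {A,S}

S ∈ T[0,2] ⇒ YES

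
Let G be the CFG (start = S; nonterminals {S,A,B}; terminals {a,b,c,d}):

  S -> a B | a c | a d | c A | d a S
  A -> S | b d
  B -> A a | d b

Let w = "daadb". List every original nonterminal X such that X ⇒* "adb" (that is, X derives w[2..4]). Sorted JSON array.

Convert to CNF:
  S -> T0 B | T0 T1 | T0 T2 | T1 A | T2 X5
  A -> T0 B | T0 T1 | T0 T2 | T1 A | T2 X4 | T3 T2
  B -> A T0 | T2 T3
  T0 -> a
  T1 -> c
  T2 -> d
  T3 -> b
  X4 -> T0 S
  X5 -> T0 S

CYK table (by increasing span), restricted to cells inside w[2..4]:
  cell(2,2) a: {T0}  orig:{}
  cell(3,3) d: {T2}  orig:{}
  cell(4,4) b: {T3}  orig:{}
  cell(2,3) ad: {A,S}
  cell(3,4) db: {B}
  cell(2,4) adb: {A,S}

Original NTs in T[2,4] deriving "adb": ["A", "S"]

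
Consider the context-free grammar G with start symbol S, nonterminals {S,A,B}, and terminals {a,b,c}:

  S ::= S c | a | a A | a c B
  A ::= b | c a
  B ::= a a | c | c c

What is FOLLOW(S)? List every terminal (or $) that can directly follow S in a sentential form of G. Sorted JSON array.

FIRST iteration:
iter 1:
  A via A→b: +{b}
  A via A→c a: +{c}
  B via B→a a: +{a}
  B via B→c: +{c}
  S via S→a: +{a}
  S: {a}  A: {b,c}  B: {a,c}
iter 2: — fixpoint
  S: {a}  A: {b,c}  B: {a,c}

FOLLOW iteration:
seed FOLLOW(S) with $
[1]
  S→S c: FOLLOW(S) ⊇ FIRST(c) = {c}; new: +{c}
  S→a A: FOLLOW(A) ⊇ FOLLOW(S) ⊇ {$,c}; new: +{$,c}
  S→a c B: FOLLOW(B) ⊇ FOLLOW(S) ⊇ {$,c}; new: +{$,c}
  FOLLOW(S)={$,c}  FOLLOW(A)={$,c}  FOLLOW(B)={$,c}
[2] (no change)
  FOLLOW(S)={$,c}  FOLLOW(A)={$,c}  FOLLOW(B)={$,c}

FOLLOW(S) = ["$", "c"]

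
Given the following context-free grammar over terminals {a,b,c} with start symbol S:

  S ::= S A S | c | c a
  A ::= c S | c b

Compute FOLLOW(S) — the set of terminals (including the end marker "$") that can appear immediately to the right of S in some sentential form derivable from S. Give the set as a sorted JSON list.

Compute FIRST by fixpoint:
[1]
  A via A→c S: +{c}
  S via S→c: +{c}
  FIRST(S)={c}  FIRST(A)={c}
[2] done
  FIRST(S)={c}  FIRST(A)={c}

FOLLOW iteration:
seed FOLLOW(S) with $
iter 1:
  S→S A S: FOLLOW(S) ⊇ FIRST(A) = {c}; new: +{c}
  S→S A S: FOLLOW(A) ⊇ FIRST(S) = {c}; new: +{c}
  S: {$,c}  A: {c}
iter 2: — fixpoint
  S: {$,c}  A: {c}

FOLLOW(S) = ["$", "c"]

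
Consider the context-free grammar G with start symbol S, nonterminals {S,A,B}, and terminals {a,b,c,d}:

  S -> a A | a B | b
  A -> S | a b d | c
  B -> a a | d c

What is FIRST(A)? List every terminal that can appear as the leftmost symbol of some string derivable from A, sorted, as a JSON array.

FIRST sets, iterate to fixpoint:
iter 1:
  A via A→a b d: +{a}
  A via A→c: +{c}
  B via B→a a: +{a}
  B via B→d c: +{d}
  S via S→a A: +{a}
  S via S→b: +{b}
  S: {a,b}  A: {a,c}  B: {a,d}
iter 2:
  A via A→S: +{b}
  S: {a,b}  A: {a,b,c}  B: {a,d}
iter 3: done
  S: {a,b}  A: {a,b,c}  B: {a,d}

FIRST(A) = ["a", "b", "c"]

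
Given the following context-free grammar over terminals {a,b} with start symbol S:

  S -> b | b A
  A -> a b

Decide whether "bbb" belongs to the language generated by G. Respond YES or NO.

Convert to CNF:
  S -> T1 A | b
  A -> T0 T1
  T0 -> a
  T1 -> b

CYK fill:
  cell(0,0) b: {S,T1}  orig:{S}
  cell(1,1) b: {S,T1}  orig:{S}
  cell(2,2) b: {S,T1}  orig:{S}
  cell(0,1) bb: ∅
  cell(1,2) bb: ∅
  cell(0,2) bbb: ∅

S ∉ T[0,2] ⇒ NO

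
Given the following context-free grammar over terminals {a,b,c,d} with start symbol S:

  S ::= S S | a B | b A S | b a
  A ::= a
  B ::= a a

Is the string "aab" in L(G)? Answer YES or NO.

CNF form of G:
  S -> S S | T0 B | T1 T0 | T1 X2
  A -> a
  B -> T0 T0
  T0 -> a
  T1 -> b
  X2 -> A S

CYK fill:
  T[0,0] 'a' = {A,T0}  orig:{A}
  T[1,1] 'a' = {A,T0}  orig:{A}
  T[2,2] 'b' = {T1}  orig:{}
  T[0,1] 'aa' = {B}
  T[1,2] 'ab' = ∅
  T[0,2] 'aab' = ∅

S ∉ T[0,2] ⇒ NO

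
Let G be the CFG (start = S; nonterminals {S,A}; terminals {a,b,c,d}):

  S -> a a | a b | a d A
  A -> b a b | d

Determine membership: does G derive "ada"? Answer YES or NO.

CNF form of G:
  S -> T1 T0 | T1 T1 | T1 X4
  A -> T0 X3 | d
  T0 -> b
  T1 -> a
  T2 -> d
  X3 -> T1 T0
  X4 -> T2 A

Fill CYK table bottom-up:
  T[0,0] 'a' = {T1}  orig:{}
  T[1,1] 'd' = {A,T2}  orig:{A}
  T[2,2] 'a' = {T1}  orig:{}
  T[0,1] 'ad' = ∅
  T[1,2] 'da' = ∅
  T[0,2] 'ada' = ∅

S ∉ T[0,2] ⇒ NO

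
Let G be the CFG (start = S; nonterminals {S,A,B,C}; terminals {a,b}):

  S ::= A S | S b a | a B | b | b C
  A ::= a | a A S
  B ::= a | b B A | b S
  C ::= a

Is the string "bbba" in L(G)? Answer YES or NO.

Convert to CNF:
  S -> A S | S X4 | T0 B | T1 C | b
  A -> T0 X2 | a
  B -> T1 S | T1 X3 | a
  C -> a
  T0 -> a
  T1 -> b
  X2 -> A S
  X3 -> B A
  X4 -> T1 T0

CYK fill:
  cell(0,0) b: {S,T1}  orig:{S}
  cell(1,1) b: {S,T1}  orig:{S}
  cell(2,2) b: {S,T1}  orig:{S}
  cell(3,3) a: {A,B,C,T0}  orig:{A,B,C}
  cell(0,1) bb: {B}
  cell(1,2) bb: {B}
  cell(2,3) ba: {S,X4}  orig:{S}
  cell(0,2) bbb: ∅
  cell(1,3) bba: {B,S,X3}  orig:{B,S}
  cell(0,3) bbba: {B}

S ∉ T[0,3] ⇒ NO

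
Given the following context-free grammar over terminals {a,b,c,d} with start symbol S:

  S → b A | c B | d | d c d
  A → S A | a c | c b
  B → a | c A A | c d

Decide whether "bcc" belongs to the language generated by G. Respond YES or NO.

CNF form of G:
  S -> T1 B | T2 A | T3 X5 | d
  A -> S A | T0 T1 | T1 T2
  B -> T1 T3 | T1 X4 | a
  T0 -> a
  T1 -> c
  T2 -> b
  T3 -> d
  X4 -> A A
  X5 -> T1 T3

CYK table (by increasing span):
  cell(0,0) b: {T2}  orig:{}
  cell(1,1) c: {T1}  orig:{}
  cell(2,2) c: {T1}  orig:{}
  cell(0,1) bc: ∅
  cell(1,2) cc: ∅
  cell(0,2) bcc: ∅

S ∉ T[0,2] ⇒ NO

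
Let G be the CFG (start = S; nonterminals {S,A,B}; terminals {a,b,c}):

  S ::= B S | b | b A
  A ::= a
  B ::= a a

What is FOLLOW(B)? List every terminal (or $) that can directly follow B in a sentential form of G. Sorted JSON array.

FIRST iteration:
round 1:
  A via A→a: +{a}
  B via B→a a: +{a}
  S via S→B S: +{a}
  S via S→b: +{b}
  S: {a,b}  A: {a}  B: {a}
round 2: (stable)
  S: {a,b}  A: {a}  B: {a}

FOLLOW iteration:
initialize: $ ∈ FOLLOW(S)
round 1:
  S→B S: FOLLOW(B) ⊇ FIRST(S) = {a,b}; new: +{a,b}
  S→b A: FOLLOW(A) ⊇ FOLLOW(S) ⊇ {$}; new: +{$}
  S: {$}  A: {$}  B: {a,b}
round 2: (no change)
  S: {$}  A: {$}  B: {a,b}

FOLLOW(B) = ["a", "b"]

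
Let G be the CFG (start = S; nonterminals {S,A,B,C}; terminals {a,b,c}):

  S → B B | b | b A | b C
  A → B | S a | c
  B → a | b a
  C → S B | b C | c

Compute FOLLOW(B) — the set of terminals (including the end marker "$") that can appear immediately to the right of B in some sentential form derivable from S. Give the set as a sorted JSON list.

FIRST iteration:
pass 1:
  A via A→c: +{c}
  B via B→a: +{a}
  B via B→b a: +{b}
  C via C→b C: +{b}
  C via C→c: +{c}
  S via S→B B: +{a,b}
  S: {a,b}  A: {c}  B: {a,b}  C: {b,c}
pass 2:
  A via A→B: +{a,b}
  C via C→S B: +{a}
  S: {a,b}  A: {a,b,c}  B: {a,b}  C: {a,b,c}
pass 3: done
  S: {a,b}  A: {a,b,c}  B: {a,b}  C: {a,b,c}

FOLLOW iteration:
FOLLOW(S) := {$}
iter 1:
  A→S a: FOLLOW(S) ⊇ FIRST(a) = {a}; new: +{a}
  C→S B: FOLLOW(S) ⊇ FIRST(B) = {a,b}; new: +{b}
  S→B B: FOLLOW(B) ⊇ FIRST(B) = {a,b}; new: +{a,b}
  S→B B: FOLLOW(B) ⊇ FOLLOW(S) ⊇ {$,a,b}; new: +{$}
  S→b A: FOLLOW(A) ⊇ FOLLOW(S) ⊇ {$,a,b}; new: +{$,a,b}
  S→b C: FOLLOW(C) ⊇ FOLLOW(S) ⊇ {$,a,b}; new: +{$,a,b}
  FOLLOW(S)={$,a,b}  FOLLOW(A)={$,a,b}  FOLLOW(B)={$,a,b}  FOLLOW(C)={$,a,b}
iter 2: done
  FOLLOW(S)={$,a,b}  FOLLOW(A)={$,a,b}  FOLLOW(B)={$,a,b}  FOLLOW(C)={$,a,b}

FOLLOW(B) = ["$", "a", "b"]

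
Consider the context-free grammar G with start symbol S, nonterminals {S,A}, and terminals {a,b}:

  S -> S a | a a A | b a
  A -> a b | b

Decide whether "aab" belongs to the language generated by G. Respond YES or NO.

Convert to CNF:
  S -> S T0 | T0 X2 | T1 T0
  A -> T0 T1 | b
  T0 -> a
  T1 -> b
  X2 -> T0 A

Fill CYK table bottom-up:
  T[0,0] 'a' = {T0}  orig:{}
  T[1,1] 'a' = {T0}  orig:{}
  T[2,2] 'b' = {A,T1}  orig:{A}
  T[0,1] 'aa' = ∅
  T[1,2] 'ab' = {A,X2}  orig:{A}
  T[0,2] 'aab' = {S,X2}  orig:{S}

S ∈ T[0,2] ⇒ YES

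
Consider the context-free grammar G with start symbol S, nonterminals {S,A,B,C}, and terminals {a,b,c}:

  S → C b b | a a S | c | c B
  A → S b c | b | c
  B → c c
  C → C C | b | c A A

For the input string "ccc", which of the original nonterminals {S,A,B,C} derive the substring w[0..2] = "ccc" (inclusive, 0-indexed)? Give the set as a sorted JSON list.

Convert to CNF:
  S -> C X5 | T1 B | T2 X6 | c
  A -> S X3 | b | c
  B -> T1 T1
  C -> C C | T1 X4 | b
  T0 -> b
  T1 -> c
  T2 -> a
  X3 -> T0 T1
  X4 -> A A
  X5 -> T0 T0
  X6 -> T2 S

CYK fill (cells [i..j] with 0 ≤ i ≤ j ≤ 2 only):
  [0..0]={A,S,T1}  "c"  orig:{A,S}
  [1..1]={A,S,T1}  "c"  orig:{A,S}
  [2..2]={A,S,T1}  "c"  orig:{A,S}
  [0..1]={B,X4}  "cc"  orig:{B}
  [1..2]={B,X4}  "cc"  orig:{B}
  [0..2]={C,S}  "ccc"

Original NTs in T[0,2] deriving "ccc": ["C", "S"]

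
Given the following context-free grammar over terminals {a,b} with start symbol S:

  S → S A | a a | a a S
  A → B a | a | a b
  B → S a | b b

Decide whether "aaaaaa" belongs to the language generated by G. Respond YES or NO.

CNF form of G:
  S -> S A | T0 T0 | T0 X2
  A -> B T0 | T0 T1 | a
  B -> S T0 | T1 T1
  T0 -> a
  T1 -> b
  X2 -> T0 S

CYK table (by increasing span):
  [0..0]={A,T0}  "a"  orig:{A}
  [1..1]={A,T0}  "a"  orig:{A}
  [2..2]={A,T0}  "a"  orig:{A}
  [3..3]={A,T0}  "a"  orig:{A}
  [4..4]={A,T0}  "a"  orig:{A}
  [5..5]={A,T0}  "a"  orig:{A}
  [0..1]={S}  "aa"
  [1..2]={S}  "aa"
  [2..3]={S}  "aa"
  [3..4]={S}  "aa"
  [4..5]={S}  "aa"
  [0..2]={B,S,X2}  "aaa"  orig:{B,S}
  [1..3]={B,S,X2}  "aaa"  orig:{B,S}
  [2..4]={B,S,X2}  "aaa"  orig:{B,S}
  [3..5]={B,S,X2}  "aaa"  orig:{B,S}
  [0..3]={A,B,S,X2}  "aaaa"  orig:{A,B,S}
  [1..4]={A,B,S,X2}  "aaaa"  orig:{A,B,S}
  [2..5]={A,B,S,X2}  "aaaa"  orig:{A,B,S}
  [0..4]={A,B,S,X2}  "aaaaa"  orig:{A,B,S}
  [1..5]={A,B,S,X2}  "aaaaa"  orig:{A,B,S}
  [0..5]={A,B,S,X2}  "aaaaaa"  orig:{A,B,S}

S ∈ T[0,5] ⇒ YES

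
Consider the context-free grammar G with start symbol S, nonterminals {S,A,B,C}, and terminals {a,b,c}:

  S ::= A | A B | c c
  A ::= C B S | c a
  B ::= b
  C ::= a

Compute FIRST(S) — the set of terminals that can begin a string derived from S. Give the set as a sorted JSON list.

FIRST iteration:
iter 1:
  A via A→c a: +{c}
  B via B→b: +{b}
  C via C→a: +{a}
  S via S→A: +{c}
  FIRST(S)={c}  FIRST(A)={c}  FIRST(B)={b}  FIRST(C)={a}
iter 2:
  A via A→C B S: +{a}
  S via S→A: +{a}
  FIRST(S)={a,c}  FIRST(A)={a,c}  FIRST(B)={b}  FIRST(C)={a}
iter 3: — fixpoint
  FIRST(S)={a,c}  FIRST(A)={a,c}  FIRST(B)={b}  FIRST(C)={a}

FIRST(S) = ["a", "c"]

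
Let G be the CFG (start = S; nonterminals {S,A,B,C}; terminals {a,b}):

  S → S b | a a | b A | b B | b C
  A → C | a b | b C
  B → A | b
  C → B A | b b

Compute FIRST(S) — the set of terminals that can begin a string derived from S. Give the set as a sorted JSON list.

FIRST sets, iterate to fixpoint:
[1]
  A via A→a b: +{a}
  A via A→b C: +{b}
  B via B→A: +{a,b}
  C via C→B A: +{a,b}
  S via S→a a: +{a}
  S via S→b A: +{b}
  FIRST[S]={a,b}  FIRST[A]={a,b}  FIRST[B]={a,b}  FIRST[C]={a,b}
[2] done
  FIRST[S]={a,b}  FIRST[A]={a,b}  FIRST[B]={a,b}  FIRST[C]={a,b}

FIRST(S) = ["a", "b"]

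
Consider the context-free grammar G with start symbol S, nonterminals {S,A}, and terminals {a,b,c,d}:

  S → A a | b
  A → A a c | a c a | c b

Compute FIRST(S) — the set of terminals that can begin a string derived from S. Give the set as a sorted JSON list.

Compute FIRST by fixpoint:
pass 1:
  A via A→a c a: +{a}
  A via A→c b: +{c}
  S via S→A a: +{a,c}
  S via S→b: +{b}
  FIRST(S)={a,b,c}  FIRST(A)={a,c}
pass 2: — fixpoint
  FIRST(S)={a,b,c}  FIRST(A)={a,c}

FIRST(S) = ["a", "b", "c"]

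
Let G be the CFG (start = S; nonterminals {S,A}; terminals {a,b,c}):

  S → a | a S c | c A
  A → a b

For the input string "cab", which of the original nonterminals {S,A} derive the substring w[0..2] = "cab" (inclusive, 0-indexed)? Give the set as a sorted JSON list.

CNF form of G:
  S -> T0 X3 | T2 A | a
  A -> T0 T1
  T0 -> a
  T1 -> b
  T2 -> c
  X3 -> S T2

CYK fill (cells [i..j] with 0 ≤ i ≤ j ≤ 2 only):
  cell(0,0) c: {T2}  orig:{}
  cell(1,1) a: {S,T0}  orig:{S}
  cell(2,2) b: {T1}  orig:{}
  cell(0,1) ca: ∅
  cell(1,2) ab: {A}
  cell(0,2) cab: {S}

Original NTs in T[0,2] deriving "cab": ["S"]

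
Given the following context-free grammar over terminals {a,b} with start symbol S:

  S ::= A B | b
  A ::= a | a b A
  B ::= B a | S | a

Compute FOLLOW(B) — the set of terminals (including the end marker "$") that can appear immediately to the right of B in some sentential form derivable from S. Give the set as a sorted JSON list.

Compute FIRST by fixpoint:
[1]
  A via A→a: +{a}
  B via B→a: +{a}
  S via S→A B: +{a}
  S via S→b: +{b}
  FIRST(S)={a,b}  FIRST(A)={a}  FIRST(B)={a}
[2]
  B via B→S: +{b}
  FIRST(S)={a,b}  FIRST(A)={a}  FIRST(B)={a,b}
[3] done
  FIRST(S)={a,b}  FIRST(A)={a}  FIRST(B)={a,b}

FOLLOW iteration:
seed FOLLOW(S) with $
[1]
  B→B a: FOLLOW(B) ⊇ FIRST(a) = {a}; new: +{a}
  B→S: FOLLOW(S) ⊇ FOLLOW(B) ⊇ {a}; new: +{a}
  S→A B: FOLLOW(A) ⊇ FIRST(B) = {a,b}; new: +{a,b}
  S→A B: FOLLOW(B) ⊇ FOLLOW(S) ⊇ {$,a}; new: +{$}
  S: {$,a}  A: {a,b}  B: {$,a}
[2] — fixpoint
  S: {$,a}  A: {a,b}  B: {$,a}

FOLLOW(B) = ["$", "a"]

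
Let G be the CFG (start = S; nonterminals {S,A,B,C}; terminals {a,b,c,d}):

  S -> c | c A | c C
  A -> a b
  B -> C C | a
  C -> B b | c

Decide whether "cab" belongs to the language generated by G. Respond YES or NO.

Convert to CNF:
  S -> T2 A | T2 C | c
  A -> T0 T1
  B -> C C | a
  C -> B T1 | c
  T0 -> a
  T1 -> b
  T2 -> c

CYK table (by increasing span):
  cell(0,0) c: {C,S,T2}  orig:{C,S}
  cell(1,1) a: {B,T0}  orig:{B}
  cell(2,2) b: {T1}  orig:{}
  cell(0,1) ca: ∅
  cell(1,2) ab: {A,C}
  cell(0,2) cab: {B,S}

S ∈ T[0,2] ⇒ YES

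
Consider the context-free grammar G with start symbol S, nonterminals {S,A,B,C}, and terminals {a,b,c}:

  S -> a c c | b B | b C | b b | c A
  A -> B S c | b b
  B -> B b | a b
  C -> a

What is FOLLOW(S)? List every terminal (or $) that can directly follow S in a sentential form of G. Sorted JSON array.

FIRST iteration:
pass 1:
  A via A→b b: +{b}
  B via B→a b: +{a}
  C via C→a: +{a}
  S via S→a c c: +{a}
  S via S→b B: +{b}
  S via S→c A: +{c}
  S: {a,b,c}  A: {b}  B: {a}  C: {a}
pass 2:
  A via A→B S c: +{a}
  S: {a,b,c}  A: {a,b}  B: {a}  C: {a}
pass 3: (no change)
  S: {a,b,c}  A: {a,b}  B: {a}  C: {a}

FOLLOW sets:
initialize: $ ∈ FOLLOW(S)
[1]
  A→B S c: FOLLOW(B) ⊇ FIRST(S) = {a,b,c}; new: +{a,b,c}
  A→B S c: FOLLOW(S) ⊇ FIRST(c) = {c}; new: +{c}
  S→b B: FOLLOW(B) ⊇ FOLLOW(S) ⊇ {$,c}; new: +{$}
  S→b C: FOLLOW(C) ⊇ FOLLOW(S) ⊇ {$,c}; new: +{$,c}
  S→c A: FOLLOW(A) ⊇ FOLLOW(S) ⊇ {$,c}; new: +{$,c}
  FOLLOW(S)={$,c}  FOLLOW(A)={$,c}  FOLLOW(B)={$,a,b,c}  FOLLOW(C)={$,c}
[2] (stable)
  FOLLOW(S)={$,c}  FOLLOW(A)={$,c}  FOLLOW(B)={$,a,b,c}  FOLLOW(C)={$,c}

FOLLOW(S) = ["$", "c"]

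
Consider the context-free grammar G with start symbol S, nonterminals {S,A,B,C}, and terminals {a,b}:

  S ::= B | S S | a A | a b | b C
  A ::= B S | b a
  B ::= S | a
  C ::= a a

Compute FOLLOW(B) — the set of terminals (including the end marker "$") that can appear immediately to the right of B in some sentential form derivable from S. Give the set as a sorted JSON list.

FIRST sets, iterate to fixpoint:
pass 1:
  A via A→b a: +{b}
  B via B→a: +{a}
  C via C→a a: +{a}
  S via S→B: +{a}
  S via S→b C: +{b}
  S: {a,b}  A: {b}  B: {a}  C: {a}
pass 2:
  A via A→B S: +{a}
  B via B→S: +{b}
  S: {a,b}  A: {a,b}  B: {a,b}  C: {a}
pass 3: done
  S: {a,b}  A: {a,b}  B: {a,b}  C: {a}

Compute FOLLOW by fixpoint:
initialize: $ ∈ FOLLOW(S)
round 1:
  A→B S: FOLLOW(B) ⊇ FIRST(S) = {a,b}; new: +{a,b}
  B→S: FOLLOW(S) ⊇ FOLLOW(B) ⊇ {a,b}; new: +{a,b}
  S→B: FOLLOW(B) ⊇ FOLLOW(S) ⊇ {$,a,b}; new: +{$}
  S→a A: FOLLOW(A) ⊇ FOLLOW(S) ⊇ {$,a,b}; new: +{$,a,b}
  S→b C: FOLLOW(C) ⊇ FOLLOW(S) ⊇ {$,a,b}; new: +{$,a,b}
  FOLLOW(S)={$,a,b}  FOLLOW(A)={$,a,b}  FOLLOW(B)={$,a,b}  FOLLOW(C)={$,a,b}
round 2: (stable)
  FOLLOW(S)={$,a,b}  FOLLOW(A)={$,a,b}  FOLLOW(B)={$,a,b}  FOLLOW(C)={$,a,b}

FOLLOW(B) = ["$", "a", "b"]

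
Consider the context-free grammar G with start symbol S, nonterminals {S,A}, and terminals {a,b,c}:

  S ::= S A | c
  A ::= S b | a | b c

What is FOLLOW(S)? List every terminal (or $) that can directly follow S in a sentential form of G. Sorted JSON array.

FIRST sets, iterate to fixpoint:
round 1:
  A via A→a: +{a}
  A via A→b c: +{b}
  S via S→c: +{c}
  FIRST(S)={c}  FIRST(A)={a,b}
round 2:
  A via A→S b: +{c}
  FIRST(S)={c}  FIRST(A)={a,b,c}
round 3: (stable)
  FIRST(S)={c}  FIRST(A)={a,b,c}

FOLLOW iteration:
initialize: $ ∈ FOLLOW(S)
round 1:
  A→S b: FOLLOW(S) ⊇ FIRST(b) = {b}; new: +{b}
  S→S A: FOLLOW(S) ⊇ FIRST(A) = {a,b,c}; new: +{a,c}
  S→S A: FOLLOW(A) ⊇ FOLLOW(S) ⊇ {$,a,b,c}; new: +{$,a,b,c}
  FOLLOW(S)={$,a,b,c}  FOLLOW(A)={$,a,b,c}
round 2: (stable)
  FOLLOW(S)={$,a,b,c}  FOLLOW(A)={$,a,b,c}

FOLLOW(S) = ["$", "a", "b", "c"]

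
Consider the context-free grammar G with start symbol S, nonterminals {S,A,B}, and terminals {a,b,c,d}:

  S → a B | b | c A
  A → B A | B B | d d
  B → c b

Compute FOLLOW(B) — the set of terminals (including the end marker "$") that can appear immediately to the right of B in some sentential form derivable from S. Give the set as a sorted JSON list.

FIRST iteration:
round 1:
  A via A→d d: +{d}
  B via B→c b: +{c}
  S via S→a B: +{a}
  S via S→b: +{b}
  S via S→c A: +{c}
  FIRST[S]={a,b,c}  FIRST[A]={d}  FIRST[B]={c}
round 2:
  A via A→B A: +{c}
  FIRST[S]={a,b,c}  FIRST[A]={c,d}  FIRST[B]={c}
round 3: done
  FIRST[S]={a,b,c}  FIRST[A]={c,d}  FIRST[B]={c}

FOLLOW sets:
initialize: $ ∈ FOLLOW(S)
iter 1:
  A→B A: FOLLOW(B) ⊇ FIRST(A) = {c,d}; new: +{c,d}
  S→a B: FOLLOW(B) ⊇ FOLLOW(S) ⊇ {$}; new: +{$}
  S→c A: FOLLOW(A) ⊇ FOLLOW(S) ⊇ {$}; new: +{$}
  FOLLOW[S]={$}  FOLLOW[A]={$}  FOLLOW[B]={$,c,d}
iter 2: — fixpoint
  FOLLOW[S]={$}  FOLLOW[A]={$}  FOLLOW[B]={$,c,d}

FOLLOW(B) = ["$", "c", "d"]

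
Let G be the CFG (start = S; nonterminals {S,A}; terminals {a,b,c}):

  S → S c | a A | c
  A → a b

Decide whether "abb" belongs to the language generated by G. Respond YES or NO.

CNF form of G:
  S -> S T2 | T0 A | c
  A -> T0 T1
  T0 -> a
  T1 -> b
  T2 -> c

CYK fill:
  T[0,0] 'a' = {T0}  orig:{}
  T[1,1] 'b' = {T1}  orig:{}
  T[2,2] 'b' = {T1}  orig:{}
  T[0,1] 'ab' = {A}
  T[1,2] 'bb' = ∅
  T[0,2] 'abb' = ∅

S ∉ T[0,2] ⇒ NO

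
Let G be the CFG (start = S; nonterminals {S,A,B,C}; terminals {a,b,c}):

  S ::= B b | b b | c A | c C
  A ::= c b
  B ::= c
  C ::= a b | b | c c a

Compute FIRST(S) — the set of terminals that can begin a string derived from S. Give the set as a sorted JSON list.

Compute FIRST by fixpoint:
pass 1:
  A via A→c b: +{c}
  B via B→c: +{c}
  C via C→a b: +{a}
  C via C→b: +{b}
  C via C→c c a: +{c}
  S via S→B b: +{c}
  S via S→b b: +{b}
  S: {b,c}  A: {c}  B: {c}  C: {a,b,c}
pass 2: (no change)
  S: {b,c}  A: {c}  B: {c}  C: {a,b,c}

FIRST(S) = ["b", "c"]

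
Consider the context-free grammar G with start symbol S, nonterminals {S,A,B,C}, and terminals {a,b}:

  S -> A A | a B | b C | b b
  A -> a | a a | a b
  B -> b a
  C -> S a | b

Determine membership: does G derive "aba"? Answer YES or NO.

Convert to CNF:
  S -> A A | T0 B | T1 C | T1 T1
  A -> T0 T0 | T0 T1 | a
  B -> T1 T0
  C -> S T0 | b
  T0 -> a
  T1 -> b

CYK fill:
  cell(0,0) a: {A,T0}  orig:{A}
  cell(1,1) b: {C,T1}  orig:{C}
  cell(2,2) a: {A,T0}  orig:{A}
  cell(0,1) ab: {A}
  cell(1,2) ba: {B}
  cell(0,2) aba: {S}

S ∈ T[0,2] ⇒ YES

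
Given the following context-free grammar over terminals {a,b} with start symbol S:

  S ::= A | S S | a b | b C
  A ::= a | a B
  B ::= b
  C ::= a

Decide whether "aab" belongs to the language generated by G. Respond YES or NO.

CNF form of G:
  S -> S S | T0 B | T0 T1 | T1 C | a
  A -> T0 B | a
  B -> b
  C -> a
  T0 -> a
  T1 -> b

CYK fill:
  T[0,0] 'a' = {A,C,S,T0}  orig:{A,C,S}
  T[1,1] 'a' = {A,C,S,T0}  orig:{A,C,S}
  T[2,2] 'b' = {B,T1}  orig:{B}
  T[0,1] 'aa' = {S}
  T[1,2] 'ab' = {A,S}
  T[0,2] 'aab' = {S}

S ∈ T[0,2] ⇒ YES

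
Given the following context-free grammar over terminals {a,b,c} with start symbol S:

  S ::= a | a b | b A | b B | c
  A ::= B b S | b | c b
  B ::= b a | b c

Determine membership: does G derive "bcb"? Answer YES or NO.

CNF form of G:
  S -> T0 A | T0 B | T2 T0 | a | c
  A -> B X3 | T1 T0 | b
  B -> T0 T1 | T0 T2
  T0 -> b
  T1 -> c
  T2 -> a
  X3 -> T0 S

CYK fill:
  cell(0,0) b: {A,T0}  orig:{A}
  cell(1,1) c: {S,T1}  orig:{S}
  cell(2,2) b: {A,T0}  orig:{A}
  cell(0,1) bc: {B,X3}  orig:{B}
  cell(1,2) cb: {A}
  cell(0,2) bcb: {S}

S ∈ T[0,2] ⇒ YES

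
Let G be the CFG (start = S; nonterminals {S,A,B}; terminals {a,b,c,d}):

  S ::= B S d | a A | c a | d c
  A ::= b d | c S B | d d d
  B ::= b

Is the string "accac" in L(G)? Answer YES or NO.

CNF form of G:
  S -> B X6 | T1 T2 | T2 T3 | T3 A
  A -> T0 T1 | T1 X5 | T2 X4
  B -> b
  T0 -> b
  T1 -> d
  T2 -> c
  T3 -> a
  X4 -> S B
  X5 -> T1 T1
  X6 -> S T1

Fill CYK table bottom-up:
  cell(0,0) a: {T3}  orig:{}
  cell(1,1) c: {T2}  orig:{}
  cell(2,2) c: {T2}  orig:{}
  cell(3,3) a: {T3}  orig:{}
  cell(4,4) c: {T2}  orig:{}
  cell(0,1) ac: ∅
  cell(1,2) cc: ∅
  cell(2,3) ca: {S}
  cell(3,4) ac: ∅
  cell(0,2) acc: ∅
  cell(1,3) cca: ∅
  cell(2,4) cac: ∅
  cell(0,3) acca: ∅
  cell(1,4) ccac: ∅
  cell(0,4) accac: ∅

S ∉ T[0,4] ⇒ NO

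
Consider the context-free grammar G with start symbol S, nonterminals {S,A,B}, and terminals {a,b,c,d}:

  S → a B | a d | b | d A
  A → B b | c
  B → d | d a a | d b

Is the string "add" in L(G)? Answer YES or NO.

Convert to CNF:
  S -> T1 A | T2 B | T2 T1 | b
  A -> B T0 | c
  B -> T1 T0 | T1 X3 | d
  T0 -> b
  T1 -> d
  T2 -> a
  X3 -> T2 T2

CYK fill:
  [0..0]={T2}  "a"  orig:{}
  [1..1]={B,T1}  "d"  orig:{B}
  [2..2]={B,T1}  "d"  orig:{B}
  [0..1]={S}  "ad"
  [1..2]=∅  "dd"
  [0..2]=∅  "add"

S ∉ T[0,2] ⇒ NO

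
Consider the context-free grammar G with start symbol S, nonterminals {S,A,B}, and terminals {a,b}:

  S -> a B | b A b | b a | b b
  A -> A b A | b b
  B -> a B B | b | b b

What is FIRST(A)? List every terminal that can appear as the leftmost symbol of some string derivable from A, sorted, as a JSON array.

Compute FIRST by fixpoint:
pass 1:
  A via A→b b: +{b}
  B via B→a B B: +{a}
  B via B→b: +{b}
  S via S→a B: +{a}
  S via S→b A b: +{b}
  FIRST[S]={a,b}  FIRST[A]={b}  FIRST[B]={a,b}
pass 2: done
  FIRST[S]={a,b}  FIRST[A]={b}  FIRST[B]={a,b}

FIRST(A) = ["b"]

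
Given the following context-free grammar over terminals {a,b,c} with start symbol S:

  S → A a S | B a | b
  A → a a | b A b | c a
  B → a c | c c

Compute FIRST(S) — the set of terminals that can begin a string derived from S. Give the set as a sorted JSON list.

FIRST iteration:
[1]
  A via A→a a: +{a}
  A via A→b A b: +{b}
  A via A→c a: +{c}
  B via B→a c: +{a}
  B via B→c c: +{c}
  S via S→A a S: +{a,b,c}
  S: {a,b,c}  A: {a,b,c}  B: {a,c}
[2] (stable)
  S: {a,b,c}  A: {a,b,c}  B: {a,c}

FIRST(S) = ["a", "b", "c"]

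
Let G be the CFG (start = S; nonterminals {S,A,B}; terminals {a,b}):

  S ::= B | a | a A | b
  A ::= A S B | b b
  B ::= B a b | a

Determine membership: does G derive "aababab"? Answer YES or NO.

Convert to CNF:
  S -> B X4 | T1 A | a | b
  A -> A X2 | T0 T0
  B -> B X3 | a
  T0 -> b
  T1 -> a
  X2 -> S B
  X3 -> T1 T0
  X4 -> T1 T0

Fill CYK table bottom-up:
  cell(0,0) a: {B,S,T1}  orig:{B,S}
  cell(1,1) a: {B,S,T1}  orig:{B,S}
  cell(2,2) b: {S,T0}  orig:{S}
  cell(3,3) a: {B,S,T1}  orig:{B,S}
  cell(4,4) b: {S,T0}  orig:{S}
  cell(5,5) a: {B,S,T1}  orig:{B,S}
  cell(6,6) b: {S,T0}  orig:{S}
  cell(0,1) aa: {X2}  orig:{}
  cell(1,2) ab: {X3,X4}  orig:{}
  cell(2,3) ba: {X2}  orig:{}
  cell(3,4) ab: {X3,X4}  orig:{}
  cell(4,5) ba: {X2}  orig:{}
  cell(5,6) ab: {X3,X4}  orig:{}
  cell(0,2) aab: {B,S}
  cell(1,3) aba: ∅
  cell(2,4) bab: ∅
  cell(3,5) aba: ∅
  cell(4,6) bab: ∅
  cell(0,3) aaba: {X2}  orig:{}
  cell(1,4) abab: ∅
  cell(2,5) baba: ∅
  cell(3,6) abab: ∅
  cell(0,4) aabab: {B,S}
  cell(1,5) ababa: ∅
  cell(2,6) babab: ∅
  cell(0,5) aababa: {X2}  orig:{}
  cell(1,6) ababab: ∅
  cell(0,6) aababab: {B,S}

S ∈ T[0,6] ⇒ YES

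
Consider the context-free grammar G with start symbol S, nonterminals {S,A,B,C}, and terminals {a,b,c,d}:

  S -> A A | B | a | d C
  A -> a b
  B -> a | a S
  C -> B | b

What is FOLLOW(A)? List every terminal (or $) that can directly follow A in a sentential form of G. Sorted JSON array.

FIRST sets, iterate to fixpoint:
[1]
  A via A→a b: +{a}
  B via B→a: +{a}
  C via C→B: +{a}
  C via C→b: +{b}
  S via S→A A: +{a}
  S via S→d C: +{d}
  FIRST[S]={a,d}  FIRST[A]={a}  FIRST[B]={a}  FIRST[C]={a,b}
[2] done
  FIRST[S]={a,d}  FIRST[A]={a}  FIRST[B]={a}  FIRST[C]={a,b}

FOLLOW sets:
FOLLOW(S) := {$}
pass 1:
  S→A A: FOLLOW(A) ⊇ FIRST(A) = {a}; new: +{a}
  S→A A: FOLLOW(A) ⊇ FOLLOW(S) ⊇ {$}; new: +{$}
  S→B: FOLLOW(B) ⊇ FOLLOW(S) ⊇ {$}; new: +{$}
  S→d C: FOLLOW(C) ⊇ FOLLOW(S) ⊇ {$}; new: +{$}
  FOLLOW(S)={$}  FOLLOW(A)={$,a}  FOLLOW(B)={$}  FOLLOW(C)={$}
pass 2: (no change)
  FOLLOW(S)={$}  FOLLOW(A)={$,a}  FOLLOW(B)={$}  FOLLOW(C)={$}

FOLLOW(A) = ["$", "a"]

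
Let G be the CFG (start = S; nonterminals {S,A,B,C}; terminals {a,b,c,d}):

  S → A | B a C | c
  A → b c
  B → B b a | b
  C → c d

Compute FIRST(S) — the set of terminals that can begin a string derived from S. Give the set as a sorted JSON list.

Compute FIRST by fixpoint:
iter 1:
  A via A→b c: +{b}
  B via B→b: +{b}
  C via C→c d: +{c}
  S via S→A: +{b}
  S via S→c: +{c}
  S: {b,c}  A: {b}  B: {b}  C: {c}
iter 2: done
  S: {b,c}  A: {b}  B: {b}  C: {c}

FIRST(S) = ["b", "c"]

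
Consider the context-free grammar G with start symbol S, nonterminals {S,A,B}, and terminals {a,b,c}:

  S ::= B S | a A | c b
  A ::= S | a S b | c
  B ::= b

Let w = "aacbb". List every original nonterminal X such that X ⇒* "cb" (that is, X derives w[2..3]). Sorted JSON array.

CNF form of G:
  S -> B S | T0 A | T2 T1
  A -> B S | T0 A | T0 X3 | T2 T1 | c
  B -> b
  T0 -> a
  T1 -> b
  T2 -> c
  X3 -> S T1

Fill CYK table bottom-up (cells [i..j] with 2 ≤ i ≤ j ≤ 3 only):
  T[2,2] 'c' = {A,T2}  orig:{A}
  T[3,3] 'b' = {B,T1}  orig:{B}
  T[2,3] 'cb' = {A,S}

Original NTs in T[2,3] deriving "cb": ["A", "S"]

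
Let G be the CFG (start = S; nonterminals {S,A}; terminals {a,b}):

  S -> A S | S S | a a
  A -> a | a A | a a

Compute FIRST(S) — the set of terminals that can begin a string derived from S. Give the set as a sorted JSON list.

FIRST sets, iterate to fixpoint:
[1]
  A via A→a: +{a}
  S via S→A S: +{a}
  FIRST[S]={a}  FIRST[A]={a}
[2] — fixpoint
  FIRST[S]={a}  FIRST[A]={a}

FIRST(S) = ["a"]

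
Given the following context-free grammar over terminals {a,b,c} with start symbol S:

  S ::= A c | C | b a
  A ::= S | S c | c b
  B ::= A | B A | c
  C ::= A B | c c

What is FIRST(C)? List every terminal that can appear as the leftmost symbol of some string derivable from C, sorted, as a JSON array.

Compute FIRST by fixpoint:
round 1:
  A via A→c b: +{c}
  B via B→A: +{c}
  C via C→A B: +{c}
  S via S→A c: +{c}
  S via S→b a: +{b}
  FIRST[S]={b,c}  FIRST[A]={c}  FIRST[B]={c}  FIRST[C]={c}
round 2:
  A via A→S: +{b}
  B via B→A: +{b}
  C via C→A B: +{b}
  FIRST[S]={b,c}  FIRST[A]={b,c}  FIRST[B]={b,c}  FIRST[C]={b,c}
round 3: — fixpoint
  FIRST[S]={b,c}  FIRST[A]={b,c}  FIRST[B]={b,c}  FIRST[C]={b,c}

FIRST(C) = ["b", "c"]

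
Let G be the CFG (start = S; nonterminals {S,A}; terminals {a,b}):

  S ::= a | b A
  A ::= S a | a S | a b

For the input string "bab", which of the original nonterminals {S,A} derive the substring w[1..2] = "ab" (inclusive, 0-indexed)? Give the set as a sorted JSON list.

CNF form of G:
  S -> T1 A | a
  A -> S T0 | T0 S | T0 T1
  T0 -> a
  T1 -> b

CYK fill — only the sub-triangle for w[1..2]:
  T[1,1] 'a' = {S,T0}  orig:{S}
  T[2,2] 'b' = {T1}  orig:{}
  T[1,2] 'ab' = {A}

Original NTs in T[1,2] deriving "ab": ["A"]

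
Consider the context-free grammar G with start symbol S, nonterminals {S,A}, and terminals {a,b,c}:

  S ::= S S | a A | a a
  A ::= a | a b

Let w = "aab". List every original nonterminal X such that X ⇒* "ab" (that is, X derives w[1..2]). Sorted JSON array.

Convert to CNF:
  S -> S S | T0 A | T0 T0
  A -> T0 T1 | a
  T0 -> a
  T1 -> b

CYK fill, restricted to cells inside w[1..2]:
  T[1,1] 'a' = {A,T0}  orig:{A}
  T[2,2] 'b' = {T1}  orig:{}
  T[1,2] 'ab' = {A}

Original NTs in T[1,2] deriving "ab": ["A"]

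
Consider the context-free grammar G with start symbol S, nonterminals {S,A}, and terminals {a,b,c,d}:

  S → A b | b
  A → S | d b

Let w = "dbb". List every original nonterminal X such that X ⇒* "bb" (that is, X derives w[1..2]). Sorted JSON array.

Convert to CNF:
  S -> A T0 | b
  A -> A T0 | T1 T0 | b
  T0 -> b
  T1 -> d

CYK table (by increasing span) — only the sub-triangle for w[1..2]:
  [1..1]={A,S,T0}  "b"  orig:{A,S}
  [2..2]={A,S,T0}  "b"  orig:{A,S}
  [1..2]={A,S}  "bb"

Original NTs in T[1,2] deriving "bb": ["A", "S"]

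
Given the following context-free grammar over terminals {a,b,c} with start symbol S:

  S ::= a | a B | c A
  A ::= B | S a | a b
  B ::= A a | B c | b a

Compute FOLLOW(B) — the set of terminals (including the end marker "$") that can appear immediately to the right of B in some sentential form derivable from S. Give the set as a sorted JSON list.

FIRST iteration:
iter 1:
  A via A→a b: +{a}
  B via B→A a: +{a}
  B via B→b a: +{b}
  S via S→a: +{a}
  S via S→c A: +{c}
  FIRST(S)={a,c}  FIRST(A)={a}  FIRST(B)={a,b}
iter 2:
  A via A→B: +{b}
  A via A→S a: +{c}
  B via B→A a: +{c}
  FIRST(S)={a,c}  FIRST(A)={a,b,c}  FIRST(B)={a,b,c}
iter 3: (stable)
  FIRST(S)={a,c}  FIRST(A)={a,b,c}  FIRST(B)={a,b,c}

FOLLOW iteration:
FOLLOW(S) := {$}
round 1:
  A→S a: FOLLOW(S) ⊇ FIRST(a) = {a}; new: +{a}
  B→A a: FOLLOW(A) ⊇ FIRST(a) = {a}; new: +{a}
  B→B c: FOLLOW(B) ⊇ FIRST(c) = {c}; new: +{c}
  S→a B: FOLLOW(B) ⊇ FOLLOW(S) ⊇ {$,a}; new: +{$,a}
  S→c A: FOLLOW(A) ⊇ FOLLOW(S) ⊇ {$,a}; new: +{$}
  FOLLOW(S)={$,a}  FOLLOW(A)={$,a}  FOLLOW(B)={$,a,c}
round 2: — fixpoint
  FOLLOW(S)={$,a}  FOLLOW(A)={$,a}  FOLLOW(B)={$,a,c}

FOLLOW(B) = ["$", "a", "c"]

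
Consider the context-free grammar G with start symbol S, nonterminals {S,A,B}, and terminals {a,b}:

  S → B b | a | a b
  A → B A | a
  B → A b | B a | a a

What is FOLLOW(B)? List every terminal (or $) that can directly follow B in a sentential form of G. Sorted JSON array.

FIRST iteration:
pass 1:
  A via A→a: +{a}
  B via B→A b: +{a}
  S via S→B b: +{a}
  FIRST[S]={a}  FIRST[A]={a}  FIRST[B]={a}
pass 2: — fixpoint
  FIRST[S]={a}  FIRST[A]={a}  FIRST[B]={a}

FOLLOW iteration:
initialize: $ ∈ FOLLOW(S)
pass 1:
  A→B A: FOLLOW(B) ⊇ FIRST(A) = {a}; new: +{a}
  B→A b: FOLLOW(A) ⊇ FIRST(b) = {b}; new: +{b}
  S→B b: FOLLOW(B) ⊇ FIRST(b) = {b}; new: +{b}
  FOLLOW(S)={$}  FOLLOW(A)={b}  FOLLOW(B)={a,b}
pass 2: — fixpoint
  FOLLOW(S)={$}  FOLLOW(A)={b}  FOLLOW(B)={a,b}

FOLLOW(B) = ["a", "b"]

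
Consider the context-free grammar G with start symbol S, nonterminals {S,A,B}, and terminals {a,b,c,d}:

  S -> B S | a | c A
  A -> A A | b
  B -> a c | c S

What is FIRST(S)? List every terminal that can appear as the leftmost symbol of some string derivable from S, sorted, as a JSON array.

FIRST iteration:
round 1:
  A via A→b: +{b}
  B via B→a c: +{a}
  B via B→c S: +{c}
  S via S→B S: +{a,c}
  FIRST[S]={a,c}  FIRST[A]={b}  FIRST[B]={a,c}
round 2: done
  FIRST[S]={a,c}  FIRST[A]={b}  FIRST[B]={a,c}

FIRST(S) = ["a", "c"]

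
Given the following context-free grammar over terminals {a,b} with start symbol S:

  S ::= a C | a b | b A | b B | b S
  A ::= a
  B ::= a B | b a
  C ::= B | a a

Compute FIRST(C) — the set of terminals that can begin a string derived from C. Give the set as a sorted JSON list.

FIRST iteration:
round 1:
  A via A→a: +{a}
  B via B→a B: +{a}
  B via B→b a: +{b}
  C via C→B: +{a,b}
  S via S→a C: +{a}
  S via S→b A: +{b}
  S: {a,b}  A: {a}  B: {a,b}  C: {a,b}
round 2: (no change)
  S: {a,b}  A: {a}  B: {a,b}  C: {a,b}

FIRST(C) = ["a", "b"]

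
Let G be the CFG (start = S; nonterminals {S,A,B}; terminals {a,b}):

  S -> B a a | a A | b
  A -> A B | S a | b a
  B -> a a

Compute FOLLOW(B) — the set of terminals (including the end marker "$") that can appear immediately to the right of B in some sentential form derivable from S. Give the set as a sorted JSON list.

FIRST sets, iterate to fixpoint:
iter 1:
  A via A→b a: +{b}
  B via B→a a: +{a}
  S via S→B a a: +{a}
  S via S→b: +{b}
  FIRST(S)={a,b}  FIRST(A)={b}  FIRST(B)={a}
iter 2:
  A via A→S a: +{a}
  FIRST(S)={a,b}  FIRST(A)={a,b}  FIRST(B)={a}
iter 3: (stable)
  FIRST(S)={a,b}  FIRST(A)={a,b}  FIRST(B)={a}

Compute FOLLOW by fixpoint:
initialize: $ ∈ FOLLOW(S)
pass 1:
  A→A B: FOLLOW(A) ⊇ FIRST(B) = {a}; new: +{a}
  A→A B: FOLLOW(B) ⊇ FOLLOW(A) ⊇ {a}; new: +{a}
  A→S a: FOLLOW(S) ⊇ FIRST(a) = {a}; new: +{a}
  S→a A: FOLLOW(A) ⊇ FOLLOW(S) ⊇ {$,a}; new: +{$}
  S: {$,a}  A: {$,a}  B: {a}
pass 2:
  A→A B: FOLLOW(B) ⊇ FOLLOW(A) ⊇ {$,a}; new: +{$}
  S: {$,a}  A: {$,a}  B: {$,a}
pass 3: (no change)
  S: {$,a}  A: {$,a}  B: {$,a}

FOLLOW(B) = ["$", "a"]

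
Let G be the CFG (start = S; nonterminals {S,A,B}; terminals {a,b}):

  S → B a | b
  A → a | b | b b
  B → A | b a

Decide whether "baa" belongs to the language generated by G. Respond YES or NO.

CNF form of G:
  S -> B T1 | b
  A -> T0 T0 | a | b
  B -> T0 T0 | T0 T1 | a | b
  T0 -> b
  T1 -> a

CYK table (by increasing span):
  cell(0,0) b: {A,B,S,T0}  orig:{A,B,S}
  cell(1,1) a: {A,B,T1}  orig:{A,B}
  cell(2,2) a: {A,B,T1}  orig:{A,B}
  cell(0,1) ba: {B,S}
  cell(1,2) aa: {S}
  cell(0,2) baa: {S}

S ∈ T[0,2] ⇒ YES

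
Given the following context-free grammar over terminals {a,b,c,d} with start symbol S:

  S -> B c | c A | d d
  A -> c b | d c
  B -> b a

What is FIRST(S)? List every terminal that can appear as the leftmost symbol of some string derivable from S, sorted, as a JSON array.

FIRST sets, iterate to fixpoint:
[1]
  A via A→c b: +{c}
  A via A→d c: +{d}
  B via B→b a: +{b}
  S via S→B c: +{b}
  S via S→c A: +{c}
  S via S→d d: +{d}
  FIRST[S]={b,c,d}  FIRST[A]={c,d}  FIRST[B]={b}
[2] done
  FIRST[S]={b,c,d}  FIRST[A]={c,d}  FIRST[B]={b}

FIRST(S) = ["b", "c", "d"]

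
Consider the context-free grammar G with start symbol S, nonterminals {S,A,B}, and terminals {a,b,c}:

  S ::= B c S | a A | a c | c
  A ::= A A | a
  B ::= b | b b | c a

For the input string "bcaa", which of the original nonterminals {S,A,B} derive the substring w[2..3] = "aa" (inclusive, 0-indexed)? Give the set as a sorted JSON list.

CNF form of G:
  S -> B X3 | T2 A | T2 T1 | c
  A -> A A | a
  B -> T0 T0 | T1 T2 | b
  T0 -> b
  T1 -> c
  T2 -> a
  X3 -> T1 S

CYK table (by increasing span), restricted to cells inside w[2..3]:
  [2..2]={A,T2}  "a"  orig:{A}
  [3..3]={A,T2}  "a"  orig:{A}
  [2..3]={A,S}  "aa"

Original NTs in T[2,3] deriving "aa": ["A", "S"]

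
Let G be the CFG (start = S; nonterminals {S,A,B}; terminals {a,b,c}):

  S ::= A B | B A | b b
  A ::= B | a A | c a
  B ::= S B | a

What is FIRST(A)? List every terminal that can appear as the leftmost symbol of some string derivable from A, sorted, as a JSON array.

Compute FIRST by fixpoint:
pass 1:
  A via A→a A: +{a}
  A via A→c a: +{c}
  B via B→a: +{a}
  S via S→A B: +{a,c}
  S via S→b b: +{b}
  FIRST[S]={a,b,c}  FIRST[A]={a,c}  FIRST[B]={a}
pass 2:
  B via B→S B: +{b,c}
  FIRST[S]={a,b,c}  FIRST[A]={a,c}  FIRST[B]={a,b,c}
pass 3:
  A via A→B: +{b}
  FIRST[S]={a,b,c}  FIRST[A]={a,b,c}  FIRST[B]={a,b,c}
pass 4: (no change)
  FIRST[S]={a,b,c}  FIRST[A]={a,b,c}  FIRST[B]={a,b,c}

FIRST(A) = ["a", "b", "c"]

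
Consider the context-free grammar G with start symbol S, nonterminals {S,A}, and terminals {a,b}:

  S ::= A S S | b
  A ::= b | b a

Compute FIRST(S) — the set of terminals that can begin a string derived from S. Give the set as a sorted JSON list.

FIRST sets, iterate to fixpoint:
[1]
  A via A→b: +{b}
  S via S→A S S: +{b}
  FIRST(S)={b}  FIRST(A)={b}
[2] (no change)
  FIRST(S)={b}  FIRST(A)={b}

FIRST(S) = ["b"]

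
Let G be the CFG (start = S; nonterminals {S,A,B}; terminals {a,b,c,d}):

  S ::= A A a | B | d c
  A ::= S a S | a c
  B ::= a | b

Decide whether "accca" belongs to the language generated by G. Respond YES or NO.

CNF form of G:
  S -> A X4 | T2 T1 | a | b
  A -> S X3 | T0 T1
  B -> a | b
  T0 -> a
  T1 -> c
  T2 -> d
  X3 -> T0 S
  X4 -> A T0

CYK table (by increasing span):
  cell(0,0) a: {B,S,T0}  orig:{B,S}
  cell(1,1) c: {T1}  orig:{}
  cell(2,2) c: {T1}  orig:{}
  cell(3,3) c: {T1}  orig:{}
  cell(4,4) a: {B,S,T0}  orig:{B,S}
  cell(0,1) ac: {A}
  cell(1,2) cc: ∅
  cell(2,3) cc: ∅
  cell(3,4) ca: ∅
  cell(0,2) acc: ∅
  cell(1,3) ccc: ∅
  cell(2,4) cca: ∅
  cell(0,3) accc: ∅
  cell(1,4) ccca: ∅
  cell(0,4) accca: ∅

S ∉ T[0,4] ⇒ NO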